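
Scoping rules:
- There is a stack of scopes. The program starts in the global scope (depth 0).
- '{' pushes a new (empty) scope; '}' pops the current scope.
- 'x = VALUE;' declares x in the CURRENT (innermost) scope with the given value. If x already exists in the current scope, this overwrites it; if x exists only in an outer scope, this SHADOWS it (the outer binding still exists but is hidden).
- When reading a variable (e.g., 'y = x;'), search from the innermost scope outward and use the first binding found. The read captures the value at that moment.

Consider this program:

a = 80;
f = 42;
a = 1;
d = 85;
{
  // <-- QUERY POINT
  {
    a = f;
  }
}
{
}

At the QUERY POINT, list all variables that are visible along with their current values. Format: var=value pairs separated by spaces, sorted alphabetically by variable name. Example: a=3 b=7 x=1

Answer: a=1 d=85 f=42

Derivation:
Step 1: declare a=80 at depth 0
Step 2: declare f=42 at depth 0
Step 3: declare a=1 at depth 0
Step 4: declare d=85 at depth 0
Step 5: enter scope (depth=1)
Visible at query point: a=1 d=85 f=42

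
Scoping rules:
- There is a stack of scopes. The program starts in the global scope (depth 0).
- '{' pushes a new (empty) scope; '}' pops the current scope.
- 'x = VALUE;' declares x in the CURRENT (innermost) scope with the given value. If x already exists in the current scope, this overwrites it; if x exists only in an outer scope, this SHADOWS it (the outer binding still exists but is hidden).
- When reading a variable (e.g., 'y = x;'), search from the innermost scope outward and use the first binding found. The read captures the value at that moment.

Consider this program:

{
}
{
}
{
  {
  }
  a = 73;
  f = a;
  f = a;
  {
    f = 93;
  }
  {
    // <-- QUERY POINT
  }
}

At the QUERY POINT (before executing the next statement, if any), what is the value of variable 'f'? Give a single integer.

Answer: 73

Derivation:
Step 1: enter scope (depth=1)
Step 2: exit scope (depth=0)
Step 3: enter scope (depth=1)
Step 4: exit scope (depth=0)
Step 5: enter scope (depth=1)
Step 6: enter scope (depth=2)
Step 7: exit scope (depth=1)
Step 8: declare a=73 at depth 1
Step 9: declare f=(read a)=73 at depth 1
Step 10: declare f=(read a)=73 at depth 1
Step 11: enter scope (depth=2)
Step 12: declare f=93 at depth 2
Step 13: exit scope (depth=1)
Step 14: enter scope (depth=2)
Visible at query point: a=73 f=73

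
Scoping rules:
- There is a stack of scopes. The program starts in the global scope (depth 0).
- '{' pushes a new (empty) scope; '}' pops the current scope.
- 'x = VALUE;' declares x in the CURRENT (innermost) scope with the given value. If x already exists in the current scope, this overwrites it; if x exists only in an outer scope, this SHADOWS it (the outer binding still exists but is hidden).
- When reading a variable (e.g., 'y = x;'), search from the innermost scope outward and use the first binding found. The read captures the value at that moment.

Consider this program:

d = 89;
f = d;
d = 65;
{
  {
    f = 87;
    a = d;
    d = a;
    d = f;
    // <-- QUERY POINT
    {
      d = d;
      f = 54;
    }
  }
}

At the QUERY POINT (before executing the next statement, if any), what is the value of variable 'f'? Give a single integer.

Step 1: declare d=89 at depth 0
Step 2: declare f=(read d)=89 at depth 0
Step 3: declare d=65 at depth 0
Step 4: enter scope (depth=1)
Step 5: enter scope (depth=2)
Step 6: declare f=87 at depth 2
Step 7: declare a=(read d)=65 at depth 2
Step 8: declare d=(read a)=65 at depth 2
Step 9: declare d=(read f)=87 at depth 2
Visible at query point: a=65 d=87 f=87

Answer: 87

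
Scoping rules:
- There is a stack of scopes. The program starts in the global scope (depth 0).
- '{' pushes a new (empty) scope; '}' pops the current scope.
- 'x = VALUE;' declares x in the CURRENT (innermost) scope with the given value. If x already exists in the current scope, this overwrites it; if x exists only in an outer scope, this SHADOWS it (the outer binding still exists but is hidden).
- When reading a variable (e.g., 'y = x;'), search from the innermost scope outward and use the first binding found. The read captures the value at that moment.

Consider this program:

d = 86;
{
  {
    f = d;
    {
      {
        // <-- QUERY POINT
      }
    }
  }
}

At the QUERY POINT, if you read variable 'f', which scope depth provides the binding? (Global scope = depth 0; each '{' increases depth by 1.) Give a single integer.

Step 1: declare d=86 at depth 0
Step 2: enter scope (depth=1)
Step 3: enter scope (depth=2)
Step 4: declare f=(read d)=86 at depth 2
Step 5: enter scope (depth=3)
Step 6: enter scope (depth=4)
Visible at query point: d=86 f=86

Answer: 2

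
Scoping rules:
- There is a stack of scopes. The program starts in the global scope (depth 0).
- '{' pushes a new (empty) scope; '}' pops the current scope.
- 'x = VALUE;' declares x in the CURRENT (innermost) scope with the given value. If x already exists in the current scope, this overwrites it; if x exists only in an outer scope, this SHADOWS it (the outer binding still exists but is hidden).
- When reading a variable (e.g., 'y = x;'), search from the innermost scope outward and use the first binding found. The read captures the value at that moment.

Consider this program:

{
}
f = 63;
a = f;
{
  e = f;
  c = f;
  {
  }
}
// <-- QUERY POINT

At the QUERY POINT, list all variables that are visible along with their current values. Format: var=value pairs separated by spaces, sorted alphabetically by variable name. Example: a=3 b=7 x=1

Answer: a=63 f=63

Derivation:
Step 1: enter scope (depth=1)
Step 2: exit scope (depth=0)
Step 3: declare f=63 at depth 0
Step 4: declare a=(read f)=63 at depth 0
Step 5: enter scope (depth=1)
Step 6: declare e=(read f)=63 at depth 1
Step 7: declare c=(read f)=63 at depth 1
Step 8: enter scope (depth=2)
Step 9: exit scope (depth=1)
Step 10: exit scope (depth=0)
Visible at query point: a=63 f=63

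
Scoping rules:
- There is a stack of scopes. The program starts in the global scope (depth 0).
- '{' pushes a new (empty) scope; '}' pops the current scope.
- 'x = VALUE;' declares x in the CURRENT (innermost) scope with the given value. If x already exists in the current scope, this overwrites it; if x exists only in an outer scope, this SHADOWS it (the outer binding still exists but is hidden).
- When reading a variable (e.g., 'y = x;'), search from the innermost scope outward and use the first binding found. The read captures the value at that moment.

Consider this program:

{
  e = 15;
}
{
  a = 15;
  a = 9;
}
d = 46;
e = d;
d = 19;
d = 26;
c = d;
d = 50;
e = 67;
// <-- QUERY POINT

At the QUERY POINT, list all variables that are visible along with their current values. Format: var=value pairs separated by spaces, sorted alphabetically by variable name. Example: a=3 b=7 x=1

Answer: c=26 d=50 e=67

Derivation:
Step 1: enter scope (depth=1)
Step 2: declare e=15 at depth 1
Step 3: exit scope (depth=0)
Step 4: enter scope (depth=1)
Step 5: declare a=15 at depth 1
Step 6: declare a=9 at depth 1
Step 7: exit scope (depth=0)
Step 8: declare d=46 at depth 0
Step 9: declare e=(read d)=46 at depth 0
Step 10: declare d=19 at depth 0
Step 11: declare d=26 at depth 0
Step 12: declare c=(read d)=26 at depth 0
Step 13: declare d=50 at depth 0
Step 14: declare e=67 at depth 0
Visible at query point: c=26 d=50 e=67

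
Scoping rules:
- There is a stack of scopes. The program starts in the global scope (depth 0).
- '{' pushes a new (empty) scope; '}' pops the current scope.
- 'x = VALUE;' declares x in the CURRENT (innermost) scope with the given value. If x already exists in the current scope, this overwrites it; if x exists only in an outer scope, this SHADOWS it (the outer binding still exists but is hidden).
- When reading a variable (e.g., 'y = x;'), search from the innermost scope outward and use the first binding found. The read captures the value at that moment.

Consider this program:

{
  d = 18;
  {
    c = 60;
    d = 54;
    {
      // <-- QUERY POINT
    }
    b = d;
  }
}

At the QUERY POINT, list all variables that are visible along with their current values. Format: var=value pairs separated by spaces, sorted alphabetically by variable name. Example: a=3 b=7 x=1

Answer: c=60 d=54

Derivation:
Step 1: enter scope (depth=1)
Step 2: declare d=18 at depth 1
Step 3: enter scope (depth=2)
Step 4: declare c=60 at depth 2
Step 5: declare d=54 at depth 2
Step 6: enter scope (depth=3)
Visible at query point: c=60 d=54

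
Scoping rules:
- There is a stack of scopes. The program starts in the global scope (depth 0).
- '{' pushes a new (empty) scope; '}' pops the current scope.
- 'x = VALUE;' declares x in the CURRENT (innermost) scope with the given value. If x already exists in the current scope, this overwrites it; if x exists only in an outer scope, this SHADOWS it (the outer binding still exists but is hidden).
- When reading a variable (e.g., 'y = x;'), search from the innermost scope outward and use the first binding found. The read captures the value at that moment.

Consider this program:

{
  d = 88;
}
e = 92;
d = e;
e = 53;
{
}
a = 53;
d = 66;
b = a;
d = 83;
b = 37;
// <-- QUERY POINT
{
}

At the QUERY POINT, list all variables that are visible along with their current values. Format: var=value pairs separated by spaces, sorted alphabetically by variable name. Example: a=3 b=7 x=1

Answer: a=53 b=37 d=83 e=53

Derivation:
Step 1: enter scope (depth=1)
Step 2: declare d=88 at depth 1
Step 3: exit scope (depth=0)
Step 4: declare e=92 at depth 0
Step 5: declare d=(read e)=92 at depth 0
Step 6: declare e=53 at depth 0
Step 7: enter scope (depth=1)
Step 8: exit scope (depth=0)
Step 9: declare a=53 at depth 0
Step 10: declare d=66 at depth 0
Step 11: declare b=(read a)=53 at depth 0
Step 12: declare d=83 at depth 0
Step 13: declare b=37 at depth 0
Visible at query point: a=53 b=37 d=83 e=53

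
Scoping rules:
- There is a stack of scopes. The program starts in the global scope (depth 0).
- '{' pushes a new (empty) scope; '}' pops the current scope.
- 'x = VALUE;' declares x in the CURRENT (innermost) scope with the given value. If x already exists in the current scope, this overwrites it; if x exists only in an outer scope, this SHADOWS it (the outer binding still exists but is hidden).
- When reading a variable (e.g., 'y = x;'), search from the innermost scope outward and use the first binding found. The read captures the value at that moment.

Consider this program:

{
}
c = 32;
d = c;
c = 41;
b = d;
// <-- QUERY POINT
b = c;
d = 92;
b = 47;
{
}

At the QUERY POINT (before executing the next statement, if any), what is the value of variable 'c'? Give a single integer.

Answer: 41

Derivation:
Step 1: enter scope (depth=1)
Step 2: exit scope (depth=0)
Step 3: declare c=32 at depth 0
Step 4: declare d=(read c)=32 at depth 0
Step 5: declare c=41 at depth 0
Step 6: declare b=(read d)=32 at depth 0
Visible at query point: b=32 c=41 d=32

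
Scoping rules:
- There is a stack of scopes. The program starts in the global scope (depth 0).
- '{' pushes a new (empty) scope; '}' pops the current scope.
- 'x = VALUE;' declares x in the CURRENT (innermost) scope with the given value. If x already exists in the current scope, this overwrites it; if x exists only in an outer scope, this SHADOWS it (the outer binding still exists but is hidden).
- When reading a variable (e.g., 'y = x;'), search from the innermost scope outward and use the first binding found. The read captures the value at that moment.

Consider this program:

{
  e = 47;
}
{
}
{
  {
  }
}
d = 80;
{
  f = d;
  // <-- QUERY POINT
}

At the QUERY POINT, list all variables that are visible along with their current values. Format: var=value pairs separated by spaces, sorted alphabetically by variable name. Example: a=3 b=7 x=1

Step 1: enter scope (depth=1)
Step 2: declare e=47 at depth 1
Step 3: exit scope (depth=0)
Step 4: enter scope (depth=1)
Step 5: exit scope (depth=0)
Step 6: enter scope (depth=1)
Step 7: enter scope (depth=2)
Step 8: exit scope (depth=1)
Step 9: exit scope (depth=0)
Step 10: declare d=80 at depth 0
Step 11: enter scope (depth=1)
Step 12: declare f=(read d)=80 at depth 1
Visible at query point: d=80 f=80

Answer: d=80 f=80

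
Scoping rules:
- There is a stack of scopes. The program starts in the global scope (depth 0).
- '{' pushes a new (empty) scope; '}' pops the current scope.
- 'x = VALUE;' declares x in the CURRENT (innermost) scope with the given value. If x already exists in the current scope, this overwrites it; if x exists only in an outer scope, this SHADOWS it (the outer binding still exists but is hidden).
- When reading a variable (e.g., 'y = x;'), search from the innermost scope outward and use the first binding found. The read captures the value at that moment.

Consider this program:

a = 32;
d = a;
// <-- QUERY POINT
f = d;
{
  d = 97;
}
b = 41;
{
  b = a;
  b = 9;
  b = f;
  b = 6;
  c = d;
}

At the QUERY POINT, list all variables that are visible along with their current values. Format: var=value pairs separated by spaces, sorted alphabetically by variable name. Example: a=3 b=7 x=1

Answer: a=32 d=32

Derivation:
Step 1: declare a=32 at depth 0
Step 2: declare d=(read a)=32 at depth 0
Visible at query point: a=32 d=32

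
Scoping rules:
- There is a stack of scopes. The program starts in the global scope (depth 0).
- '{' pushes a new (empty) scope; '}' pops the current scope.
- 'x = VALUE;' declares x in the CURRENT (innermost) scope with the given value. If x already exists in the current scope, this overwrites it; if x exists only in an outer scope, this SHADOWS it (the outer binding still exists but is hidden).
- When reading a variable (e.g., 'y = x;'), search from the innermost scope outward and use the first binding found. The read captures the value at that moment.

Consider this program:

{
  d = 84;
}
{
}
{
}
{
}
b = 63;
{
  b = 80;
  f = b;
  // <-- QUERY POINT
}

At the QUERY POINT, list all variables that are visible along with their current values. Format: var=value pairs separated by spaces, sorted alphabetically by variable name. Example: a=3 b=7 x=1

Step 1: enter scope (depth=1)
Step 2: declare d=84 at depth 1
Step 3: exit scope (depth=0)
Step 4: enter scope (depth=1)
Step 5: exit scope (depth=0)
Step 6: enter scope (depth=1)
Step 7: exit scope (depth=0)
Step 8: enter scope (depth=1)
Step 9: exit scope (depth=0)
Step 10: declare b=63 at depth 0
Step 11: enter scope (depth=1)
Step 12: declare b=80 at depth 1
Step 13: declare f=(read b)=80 at depth 1
Visible at query point: b=80 f=80

Answer: b=80 f=80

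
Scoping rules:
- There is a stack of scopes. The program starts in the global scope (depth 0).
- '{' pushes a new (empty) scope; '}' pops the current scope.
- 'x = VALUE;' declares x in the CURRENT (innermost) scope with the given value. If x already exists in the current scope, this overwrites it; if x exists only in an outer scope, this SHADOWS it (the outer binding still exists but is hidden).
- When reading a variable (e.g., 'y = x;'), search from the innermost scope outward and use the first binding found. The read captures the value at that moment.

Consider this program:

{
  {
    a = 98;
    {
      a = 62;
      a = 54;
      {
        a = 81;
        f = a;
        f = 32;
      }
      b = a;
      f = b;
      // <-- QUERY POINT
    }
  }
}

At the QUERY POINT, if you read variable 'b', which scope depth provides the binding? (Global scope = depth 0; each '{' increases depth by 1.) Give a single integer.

Step 1: enter scope (depth=1)
Step 2: enter scope (depth=2)
Step 3: declare a=98 at depth 2
Step 4: enter scope (depth=3)
Step 5: declare a=62 at depth 3
Step 6: declare a=54 at depth 3
Step 7: enter scope (depth=4)
Step 8: declare a=81 at depth 4
Step 9: declare f=(read a)=81 at depth 4
Step 10: declare f=32 at depth 4
Step 11: exit scope (depth=3)
Step 12: declare b=(read a)=54 at depth 3
Step 13: declare f=(read b)=54 at depth 3
Visible at query point: a=54 b=54 f=54

Answer: 3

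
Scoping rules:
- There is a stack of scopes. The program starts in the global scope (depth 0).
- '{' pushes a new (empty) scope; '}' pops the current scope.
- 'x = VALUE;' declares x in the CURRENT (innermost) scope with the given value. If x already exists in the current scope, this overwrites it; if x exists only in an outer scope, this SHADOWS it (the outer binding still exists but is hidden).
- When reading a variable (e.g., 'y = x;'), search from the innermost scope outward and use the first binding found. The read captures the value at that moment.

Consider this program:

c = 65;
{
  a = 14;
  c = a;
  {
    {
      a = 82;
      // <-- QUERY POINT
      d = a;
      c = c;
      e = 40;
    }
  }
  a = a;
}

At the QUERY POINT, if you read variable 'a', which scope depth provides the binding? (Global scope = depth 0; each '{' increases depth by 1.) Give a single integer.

Answer: 3

Derivation:
Step 1: declare c=65 at depth 0
Step 2: enter scope (depth=1)
Step 3: declare a=14 at depth 1
Step 4: declare c=(read a)=14 at depth 1
Step 5: enter scope (depth=2)
Step 6: enter scope (depth=3)
Step 7: declare a=82 at depth 3
Visible at query point: a=82 c=14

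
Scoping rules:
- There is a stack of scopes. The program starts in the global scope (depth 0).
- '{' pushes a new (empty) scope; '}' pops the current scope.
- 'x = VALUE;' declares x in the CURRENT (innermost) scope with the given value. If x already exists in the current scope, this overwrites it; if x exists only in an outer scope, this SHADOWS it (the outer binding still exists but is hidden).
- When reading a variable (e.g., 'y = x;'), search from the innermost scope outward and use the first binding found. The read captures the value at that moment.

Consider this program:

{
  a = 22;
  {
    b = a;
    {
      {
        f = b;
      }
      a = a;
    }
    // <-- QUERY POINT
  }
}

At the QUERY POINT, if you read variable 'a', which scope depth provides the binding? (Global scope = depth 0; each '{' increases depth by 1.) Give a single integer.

Step 1: enter scope (depth=1)
Step 2: declare a=22 at depth 1
Step 3: enter scope (depth=2)
Step 4: declare b=(read a)=22 at depth 2
Step 5: enter scope (depth=3)
Step 6: enter scope (depth=4)
Step 7: declare f=(read b)=22 at depth 4
Step 8: exit scope (depth=3)
Step 9: declare a=(read a)=22 at depth 3
Step 10: exit scope (depth=2)
Visible at query point: a=22 b=22

Answer: 1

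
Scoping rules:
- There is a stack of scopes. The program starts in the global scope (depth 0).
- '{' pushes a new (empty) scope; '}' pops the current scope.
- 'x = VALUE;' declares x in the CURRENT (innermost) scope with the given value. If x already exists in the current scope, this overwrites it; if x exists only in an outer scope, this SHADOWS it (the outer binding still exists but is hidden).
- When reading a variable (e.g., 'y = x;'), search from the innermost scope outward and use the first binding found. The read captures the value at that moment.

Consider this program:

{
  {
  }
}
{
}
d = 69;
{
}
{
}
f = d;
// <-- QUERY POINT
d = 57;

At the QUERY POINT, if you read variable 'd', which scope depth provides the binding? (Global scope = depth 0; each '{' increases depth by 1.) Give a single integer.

Answer: 0

Derivation:
Step 1: enter scope (depth=1)
Step 2: enter scope (depth=2)
Step 3: exit scope (depth=1)
Step 4: exit scope (depth=0)
Step 5: enter scope (depth=1)
Step 6: exit scope (depth=0)
Step 7: declare d=69 at depth 0
Step 8: enter scope (depth=1)
Step 9: exit scope (depth=0)
Step 10: enter scope (depth=1)
Step 11: exit scope (depth=0)
Step 12: declare f=(read d)=69 at depth 0
Visible at query point: d=69 f=69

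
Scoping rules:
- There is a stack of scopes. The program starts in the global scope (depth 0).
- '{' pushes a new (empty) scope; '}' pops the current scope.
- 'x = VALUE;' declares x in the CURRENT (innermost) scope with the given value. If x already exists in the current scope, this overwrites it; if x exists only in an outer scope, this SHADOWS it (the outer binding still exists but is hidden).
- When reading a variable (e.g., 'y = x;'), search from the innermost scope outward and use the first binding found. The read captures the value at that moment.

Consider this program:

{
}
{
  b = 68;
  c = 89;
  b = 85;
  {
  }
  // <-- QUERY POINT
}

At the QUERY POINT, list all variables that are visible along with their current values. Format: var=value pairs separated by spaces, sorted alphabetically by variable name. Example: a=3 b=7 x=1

Step 1: enter scope (depth=1)
Step 2: exit scope (depth=0)
Step 3: enter scope (depth=1)
Step 4: declare b=68 at depth 1
Step 5: declare c=89 at depth 1
Step 6: declare b=85 at depth 1
Step 7: enter scope (depth=2)
Step 8: exit scope (depth=1)
Visible at query point: b=85 c=89

Answer: b=85 c=89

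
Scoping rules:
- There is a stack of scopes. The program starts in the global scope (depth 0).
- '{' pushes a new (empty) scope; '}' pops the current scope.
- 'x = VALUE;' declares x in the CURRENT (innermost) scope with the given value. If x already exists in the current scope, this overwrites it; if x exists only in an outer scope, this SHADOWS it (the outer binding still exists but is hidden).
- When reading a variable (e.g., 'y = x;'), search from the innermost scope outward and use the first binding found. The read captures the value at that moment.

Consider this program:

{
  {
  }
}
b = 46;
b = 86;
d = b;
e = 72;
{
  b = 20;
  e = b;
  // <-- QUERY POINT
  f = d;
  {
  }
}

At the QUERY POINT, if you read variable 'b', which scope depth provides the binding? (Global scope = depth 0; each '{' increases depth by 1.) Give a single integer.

Answer: 1

Derivation:
Step 1: enter scope (depth=1)
Step 2: enter scope (depth=2)
Step 3: exit scope (depth=1)
Step 4: exit scope (depth=0)
Step 5: declare b=46 at depth 0
Step 6: declare b=86 at depth 0
Step 7: declare d=(read b)=86 at depth 0
Step 8: declare e=72 at depth 0
Step 9: enter scope (depth=1)
Step 10: declare b=20 at depth 1
Step 11: declare e=(read b)=20 at depth 1
Visible at query point: b=20 d=86 e=20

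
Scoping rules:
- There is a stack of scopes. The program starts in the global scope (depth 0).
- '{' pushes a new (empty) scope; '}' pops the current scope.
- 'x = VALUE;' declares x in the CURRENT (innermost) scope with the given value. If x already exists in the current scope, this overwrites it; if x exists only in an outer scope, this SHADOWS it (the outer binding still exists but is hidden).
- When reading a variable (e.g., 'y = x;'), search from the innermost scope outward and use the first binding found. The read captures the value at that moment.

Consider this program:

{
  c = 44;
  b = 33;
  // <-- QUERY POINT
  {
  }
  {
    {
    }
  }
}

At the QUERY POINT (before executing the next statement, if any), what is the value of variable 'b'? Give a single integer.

Step 1: enter scope (depth=1)
Step 2: declare c=44 at depth 1
Step 3: declare b=33 at depth 1
Visible at query point: b=33 c=44

Answer: 33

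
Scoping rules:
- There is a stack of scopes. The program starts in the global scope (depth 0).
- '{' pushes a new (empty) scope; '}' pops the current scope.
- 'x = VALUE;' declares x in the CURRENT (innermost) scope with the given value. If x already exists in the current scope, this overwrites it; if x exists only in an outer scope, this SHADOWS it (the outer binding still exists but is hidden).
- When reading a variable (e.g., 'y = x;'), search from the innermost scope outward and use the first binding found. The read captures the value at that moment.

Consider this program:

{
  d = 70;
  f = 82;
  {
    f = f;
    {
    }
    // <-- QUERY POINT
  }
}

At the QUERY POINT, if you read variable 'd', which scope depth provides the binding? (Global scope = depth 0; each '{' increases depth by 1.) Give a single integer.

Answer: 1

Derivation:
Step 1: enter scope (depth=1)
Step 2: declare d=70 at depth 1
Step 3: declare f=82 at depth 1
Step 4: enter scope (depth=2)
Step 5: declare f=(read f)=82 at depth 2
Step 6: enter scope (depth=3)
Step 7: exit scope (depth=2)
Visible at query point: d=70 f=82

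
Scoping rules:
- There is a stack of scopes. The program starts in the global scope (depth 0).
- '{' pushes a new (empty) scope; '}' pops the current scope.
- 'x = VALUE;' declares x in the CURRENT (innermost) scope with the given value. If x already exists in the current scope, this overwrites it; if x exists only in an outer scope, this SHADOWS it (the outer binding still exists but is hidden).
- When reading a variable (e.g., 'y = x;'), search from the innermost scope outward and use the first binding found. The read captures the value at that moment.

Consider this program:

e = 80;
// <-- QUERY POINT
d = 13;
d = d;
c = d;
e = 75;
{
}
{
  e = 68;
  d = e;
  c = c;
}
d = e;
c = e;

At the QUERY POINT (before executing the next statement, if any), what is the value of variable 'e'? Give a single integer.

Answer: 80

Derivation:
Step 1: declare e=80 at depth 0
Visible at query point: e=80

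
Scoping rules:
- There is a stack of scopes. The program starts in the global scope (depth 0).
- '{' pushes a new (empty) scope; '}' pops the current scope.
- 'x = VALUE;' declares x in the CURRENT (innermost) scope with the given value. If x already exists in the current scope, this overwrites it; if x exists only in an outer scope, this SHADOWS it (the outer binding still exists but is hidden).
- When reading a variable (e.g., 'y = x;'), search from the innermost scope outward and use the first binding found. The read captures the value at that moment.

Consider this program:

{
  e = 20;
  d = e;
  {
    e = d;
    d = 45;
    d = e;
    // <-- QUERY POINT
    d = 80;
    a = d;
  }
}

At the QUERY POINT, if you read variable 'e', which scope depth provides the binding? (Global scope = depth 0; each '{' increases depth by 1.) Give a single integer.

Answer: 2

Derivation:
Step 1: enter scope (depth=1)
Step 2: declare e=20 at depth 1
Step 3: declare d=(read e)=20 at depth 1
Step 4: enter scope (depth=2)
Step 5: declare e=(read d)=20 at depth 2
Step 6: declare d=45 at depth 2
Step 7: declare d=(read e)=20 at depth 2
Visible at query point: d=20 e=20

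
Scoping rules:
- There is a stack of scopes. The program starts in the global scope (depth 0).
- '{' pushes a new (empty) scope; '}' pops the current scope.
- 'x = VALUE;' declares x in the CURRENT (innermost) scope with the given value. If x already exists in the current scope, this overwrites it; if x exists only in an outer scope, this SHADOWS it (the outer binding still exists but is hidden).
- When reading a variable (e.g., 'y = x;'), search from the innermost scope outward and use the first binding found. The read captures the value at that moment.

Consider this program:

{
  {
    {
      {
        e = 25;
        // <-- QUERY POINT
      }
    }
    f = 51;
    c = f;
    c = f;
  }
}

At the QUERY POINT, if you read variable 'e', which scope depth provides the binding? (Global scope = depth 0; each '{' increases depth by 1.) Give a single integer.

Step 1: enter scope (depth=1)
Step 2: enter scope (depth=2)
Step 3: enter scope (depth=3)
Step 4: enter scope (depth=4)
Step 5: declare e=25 at depth 4
Visible at query point: e=25

Answer: 4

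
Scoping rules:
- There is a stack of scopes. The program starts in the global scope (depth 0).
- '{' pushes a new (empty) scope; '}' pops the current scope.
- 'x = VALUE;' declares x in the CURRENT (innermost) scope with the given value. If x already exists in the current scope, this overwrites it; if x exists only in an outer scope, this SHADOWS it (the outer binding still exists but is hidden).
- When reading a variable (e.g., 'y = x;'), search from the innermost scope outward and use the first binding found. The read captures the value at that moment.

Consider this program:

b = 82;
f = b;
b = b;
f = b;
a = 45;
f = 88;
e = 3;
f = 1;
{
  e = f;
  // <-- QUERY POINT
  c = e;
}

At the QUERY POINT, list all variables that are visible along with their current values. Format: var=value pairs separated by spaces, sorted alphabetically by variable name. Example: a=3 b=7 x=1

Answer: a=45 b=82 e=1 f=1

Derivation:
Step 1: declare b=82 at depth 0
Step 2: declare f=(read b)=82 at depth 0
Step 3: declare b=(read b)=82 at depth 0
Step 4: declare f=(read b)=82 at depth 0
Step 5: declare a=45 at depth 0
Step 6: declare f=88 at depth 0
Step 7: declare e=3 at depth 0
Step 8: declare f=1 at depth 0
Step 9: enter scope (depth=1)
Step 10: declare e=(read f)=1 at depth 1
Visible at query point: a=45 b=82 e=1 f=1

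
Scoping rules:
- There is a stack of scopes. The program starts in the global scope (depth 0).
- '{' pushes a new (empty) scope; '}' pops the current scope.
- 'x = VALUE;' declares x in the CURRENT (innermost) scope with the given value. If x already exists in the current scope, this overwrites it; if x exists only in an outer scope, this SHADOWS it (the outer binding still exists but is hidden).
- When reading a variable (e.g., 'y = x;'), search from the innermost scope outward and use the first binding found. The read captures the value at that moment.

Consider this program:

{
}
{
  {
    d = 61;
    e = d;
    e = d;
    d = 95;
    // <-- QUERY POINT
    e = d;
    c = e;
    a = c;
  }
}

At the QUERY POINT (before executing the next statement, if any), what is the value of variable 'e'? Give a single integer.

Answer: 61

Derivation:
Step 1: enter scope (depth=1)
Step 2: exit scope (depth=0)
Step 3: enter scope (depth=1)
Step 4: enter scope (depth=2)
Step 5: declare d=61 at depth 2
Step 6: declare e=(read d)=61 at depth 2
Step 7: declare e=(read d)=61 at depth 2
Step 8: declare d=95 at depth 2
Visible at query point: d=95 e=61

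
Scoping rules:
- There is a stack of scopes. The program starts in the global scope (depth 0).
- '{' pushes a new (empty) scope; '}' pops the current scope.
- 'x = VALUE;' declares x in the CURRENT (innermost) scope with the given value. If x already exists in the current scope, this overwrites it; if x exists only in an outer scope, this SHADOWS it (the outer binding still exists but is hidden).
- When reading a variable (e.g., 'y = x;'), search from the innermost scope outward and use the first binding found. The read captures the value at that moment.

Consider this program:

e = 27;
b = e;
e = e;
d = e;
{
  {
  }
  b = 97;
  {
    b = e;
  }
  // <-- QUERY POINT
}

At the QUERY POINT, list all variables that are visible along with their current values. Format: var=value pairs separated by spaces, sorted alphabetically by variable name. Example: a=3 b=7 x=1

Answer: b=97 d=27 e=27

Derivation:
Step 1: declare e=27 at depth 0
Step 2: declare b=(read e)=27 at depth 0
Step 3: declare e=(read e)=27 at depth 0
Step 4: declare d=(read e)=27 at depth 0
Step 5: enter scope (depth=1)
Step 6: enter scope (depth=2)
Step 7: exit scope (depth=1)
Step 8: declare b=97 at depth 1
Step 9: enter scope (depth=2)
Step 10: declare b=(read e)=27 at depth 2
Step 11: exit scope (depth=1)
Visible at query point: b=97 d=27 e=27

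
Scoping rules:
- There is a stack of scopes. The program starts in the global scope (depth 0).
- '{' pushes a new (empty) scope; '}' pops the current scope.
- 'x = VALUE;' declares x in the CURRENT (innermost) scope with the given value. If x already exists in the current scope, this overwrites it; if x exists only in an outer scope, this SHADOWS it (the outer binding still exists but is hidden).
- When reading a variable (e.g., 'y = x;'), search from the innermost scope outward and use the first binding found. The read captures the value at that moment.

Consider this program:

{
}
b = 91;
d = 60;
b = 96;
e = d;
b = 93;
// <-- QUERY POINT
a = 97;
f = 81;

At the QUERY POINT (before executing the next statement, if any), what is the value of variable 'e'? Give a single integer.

Answer: 60

Derivation:
Step 1: enter scope (depth=1)
Step 2: exit scope (depth=0)
Step 3: declare b=91 at depth 0
Step 4: declare d=60 at depth 0
Step 5: declare b=96 at depth 0
Step 6: declare e=(read d)=60 at depth 0
Step 7: declare b=93 at depth 0
Visible at query point: b=93 d=60 e=60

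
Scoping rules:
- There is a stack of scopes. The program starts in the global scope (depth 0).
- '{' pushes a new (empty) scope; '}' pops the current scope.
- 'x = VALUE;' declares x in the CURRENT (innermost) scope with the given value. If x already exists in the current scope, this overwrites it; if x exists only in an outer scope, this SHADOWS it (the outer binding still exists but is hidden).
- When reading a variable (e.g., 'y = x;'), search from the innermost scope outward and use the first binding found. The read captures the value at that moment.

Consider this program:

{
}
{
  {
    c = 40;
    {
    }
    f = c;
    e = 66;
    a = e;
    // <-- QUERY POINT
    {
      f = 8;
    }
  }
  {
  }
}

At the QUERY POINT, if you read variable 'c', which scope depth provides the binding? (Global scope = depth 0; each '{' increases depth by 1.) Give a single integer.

Step 1: enter scope (depth=1)
Step 2: exit scope (depth=0)
Step 3: enter scope (depth=1)
Step 4: enter scope (depth=2)
Step 5: declare c=40 at depth 2
Step 6: enter scope (depth=3)
Step 7: exit scope (depth=2)
Step 8: declare f=(read c)=40 at depth 2
Step 9: declare e=66 at depth 2
Step 10: declare a=(read e)=66 at depth 2
Visible at query point: a=66 c=40 e=66 f=40

Answer: 2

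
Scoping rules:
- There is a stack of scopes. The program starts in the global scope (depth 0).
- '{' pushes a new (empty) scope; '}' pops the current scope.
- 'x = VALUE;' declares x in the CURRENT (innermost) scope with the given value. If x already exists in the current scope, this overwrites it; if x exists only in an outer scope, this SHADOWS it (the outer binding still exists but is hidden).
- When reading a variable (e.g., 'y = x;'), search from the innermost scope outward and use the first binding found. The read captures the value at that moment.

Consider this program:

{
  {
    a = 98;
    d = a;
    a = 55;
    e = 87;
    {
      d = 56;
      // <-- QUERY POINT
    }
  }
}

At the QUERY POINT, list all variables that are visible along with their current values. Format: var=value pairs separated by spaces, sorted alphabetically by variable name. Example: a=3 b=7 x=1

Step 1: enter scope (depth=1)
Step 2: enter scope (depth=2)
Step 3: declare a=98 at depth 2
Step 4: declare d=(read a)=98 at depth 2
Step 5: declare a=55 at depth 2
Step 6: declare e=87 at depth 2
Step 7: enter scope (depth=3)
Step 8: declare d=56 at depth 3
Visible at query point: a=55 d=56 e=87

Answer: a=55 d=56 e=87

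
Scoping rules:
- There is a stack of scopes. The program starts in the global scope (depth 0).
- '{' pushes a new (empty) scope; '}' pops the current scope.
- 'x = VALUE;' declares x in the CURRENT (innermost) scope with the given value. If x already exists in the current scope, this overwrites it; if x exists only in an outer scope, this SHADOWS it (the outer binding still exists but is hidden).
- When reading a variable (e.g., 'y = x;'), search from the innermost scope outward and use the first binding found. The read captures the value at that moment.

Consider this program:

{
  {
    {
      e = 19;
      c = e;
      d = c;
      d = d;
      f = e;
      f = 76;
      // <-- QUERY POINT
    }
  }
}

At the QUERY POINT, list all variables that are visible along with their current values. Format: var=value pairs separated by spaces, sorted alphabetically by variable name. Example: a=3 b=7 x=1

Answer: c=19 d=19 e=19 f=76

Derivation:
Step 1: enter scope (depth=1)
Step 2: enter scope (depth=2)
Step 3: enter scope (depth=3)
Step 4: declare e=19 at depth 3
Step 5: declare c=(read e)=19 at depth 3
Step 6: declare d=(read c)=19 at depth 3
Step 7: declare d=(read d)=19 at depth 3
Step 8: declare f=(read e)=19 at depth 3
Step 9: declare f=76 at depth 3
Visible at query point: c=19 d=19 e=19 f=76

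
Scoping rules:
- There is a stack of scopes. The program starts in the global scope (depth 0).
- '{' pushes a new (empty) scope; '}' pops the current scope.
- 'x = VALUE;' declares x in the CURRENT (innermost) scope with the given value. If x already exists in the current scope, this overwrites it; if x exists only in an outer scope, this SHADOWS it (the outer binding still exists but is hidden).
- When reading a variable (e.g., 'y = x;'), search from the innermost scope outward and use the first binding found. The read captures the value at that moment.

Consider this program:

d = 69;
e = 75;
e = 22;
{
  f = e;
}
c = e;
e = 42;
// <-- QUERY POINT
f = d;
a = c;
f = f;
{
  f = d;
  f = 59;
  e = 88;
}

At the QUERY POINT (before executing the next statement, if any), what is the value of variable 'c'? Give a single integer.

Step 1: declare d=69 at depth 0
Step 2: declare e=75 at depth 0
Step 3: declare e=22 at depth 0
Step 4: enter scope (depth=1)
Step 5: declare f=(read e)=22 at depth 1
Step 6: exit scope (depth=0)
Step 7: declare c=(read e)=22 at depth 0
Step 8: declare e=42 at depth 0
Visible at query point: c=22 d=69 e=42

Answer: 22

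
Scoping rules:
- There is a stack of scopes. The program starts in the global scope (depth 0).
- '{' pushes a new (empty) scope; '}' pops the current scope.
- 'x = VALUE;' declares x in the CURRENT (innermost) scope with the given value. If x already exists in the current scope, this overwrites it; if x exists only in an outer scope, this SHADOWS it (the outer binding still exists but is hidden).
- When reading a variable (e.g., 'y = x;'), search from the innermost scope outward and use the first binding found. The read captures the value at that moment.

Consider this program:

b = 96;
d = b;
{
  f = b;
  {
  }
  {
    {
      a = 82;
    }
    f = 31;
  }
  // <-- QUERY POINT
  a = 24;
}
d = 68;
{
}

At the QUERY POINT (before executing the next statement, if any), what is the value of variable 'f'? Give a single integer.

Step 1: declare b=96 at depth 0
Step 2: declare d=(read b)=96 at depth 0
Step 3: enter scope (depth=1)
Step 4: declare f=(read b)=96 at depth 1
Step 5: enter scope (depth=2)
Step 6: exit scope (depth=1)
Step 7: enter scope (depth=2)
Step 8: enter scope (depth=3)
Step 9: declare a=82 at depth 3
Step 10: exit scope (depth=2)
Step 11: declare f=31 at depth 2
Step 12: exit scope (depth=1)
Visible at query point: b=96 d=96 f=96

Answer: 96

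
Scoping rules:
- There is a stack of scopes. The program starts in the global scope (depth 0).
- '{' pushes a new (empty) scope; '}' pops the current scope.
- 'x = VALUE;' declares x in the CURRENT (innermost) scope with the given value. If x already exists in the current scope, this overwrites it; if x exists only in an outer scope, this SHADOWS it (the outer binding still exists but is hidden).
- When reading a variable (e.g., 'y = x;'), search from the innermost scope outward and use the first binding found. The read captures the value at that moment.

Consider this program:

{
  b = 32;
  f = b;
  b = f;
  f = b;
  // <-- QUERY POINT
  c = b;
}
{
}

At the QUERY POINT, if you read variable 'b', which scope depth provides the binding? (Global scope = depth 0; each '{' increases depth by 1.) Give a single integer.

Answer: 1

Derivation:
Step 1: enter scope (depth=1)
Step 2: declare b=32 at depth 1
Step 3: declare f=(read b)=32 at depth 1
Step 4: declare b=(read f)=32 at depth 1
Step 5: declare f=(read b)=32 at depth 1
Visible at query point: b=32 f=32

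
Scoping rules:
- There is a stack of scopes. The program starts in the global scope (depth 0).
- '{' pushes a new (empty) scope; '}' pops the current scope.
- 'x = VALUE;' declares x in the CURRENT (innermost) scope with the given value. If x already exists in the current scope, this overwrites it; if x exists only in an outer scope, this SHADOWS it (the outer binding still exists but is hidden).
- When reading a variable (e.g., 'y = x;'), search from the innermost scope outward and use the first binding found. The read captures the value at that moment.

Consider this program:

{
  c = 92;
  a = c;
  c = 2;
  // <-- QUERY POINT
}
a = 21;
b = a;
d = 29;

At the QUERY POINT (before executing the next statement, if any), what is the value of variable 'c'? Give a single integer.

Step 1: enter scope (depth=1)
Step 2: declare c=92 at depth 1
Step 3: declare a=(read c)=92 at depth 1
Step 4: declare c=2 at depth 1
Visible at query point: a=92 c=2

Answer: 2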